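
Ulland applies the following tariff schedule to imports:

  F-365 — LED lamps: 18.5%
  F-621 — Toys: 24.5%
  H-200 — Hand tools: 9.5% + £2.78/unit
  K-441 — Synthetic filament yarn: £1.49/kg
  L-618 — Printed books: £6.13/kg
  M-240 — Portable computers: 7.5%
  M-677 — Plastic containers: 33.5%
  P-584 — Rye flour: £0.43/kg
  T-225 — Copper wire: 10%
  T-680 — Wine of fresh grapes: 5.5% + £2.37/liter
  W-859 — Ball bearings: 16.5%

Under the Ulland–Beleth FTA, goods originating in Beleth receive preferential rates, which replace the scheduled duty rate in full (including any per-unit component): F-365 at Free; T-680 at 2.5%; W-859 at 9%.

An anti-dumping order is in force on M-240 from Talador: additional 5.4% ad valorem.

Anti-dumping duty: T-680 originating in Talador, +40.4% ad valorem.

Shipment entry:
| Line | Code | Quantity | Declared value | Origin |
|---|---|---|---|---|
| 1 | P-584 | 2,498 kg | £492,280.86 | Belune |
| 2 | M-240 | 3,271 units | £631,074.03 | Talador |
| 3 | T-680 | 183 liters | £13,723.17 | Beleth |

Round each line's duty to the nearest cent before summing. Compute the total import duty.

Line 1 (P-584, Belune, 2,498 kg, £492,280.86):
Base rate for P-584 is £0.43/kg.
Duty = 2,498 × £0.43 = £1,074.14.
Line 2 (M-240, Talador, 3,271 units, £631,074.03):
Base rate for M-240 is 7.5%.
Additional duty on M-240 from Talador: +5.4%. Applied ad valorem rate: 7.5% + 5.4% = 12.9%.
Duty = £631,074.03 × 12.9% = £81,408.55.
Line 3 (T-680, Beleth, 183 liters, £13,723.17):
Base rate for T-680 is 5.5% + £2.37/liter.
Origin Beleth qualifies under the Ulland–Beleth agreement and T-680 is covered: preferential rate 2.5% applies instead.
The additional-duty order on T-680 targets Talador, not Beleth; it does not apply.
Duty = £13,723.17 × 2.5% = £343.08.
Total = £1,074.14 + £81,408.55 + £343.08 = £82,825.77.

£82,825.77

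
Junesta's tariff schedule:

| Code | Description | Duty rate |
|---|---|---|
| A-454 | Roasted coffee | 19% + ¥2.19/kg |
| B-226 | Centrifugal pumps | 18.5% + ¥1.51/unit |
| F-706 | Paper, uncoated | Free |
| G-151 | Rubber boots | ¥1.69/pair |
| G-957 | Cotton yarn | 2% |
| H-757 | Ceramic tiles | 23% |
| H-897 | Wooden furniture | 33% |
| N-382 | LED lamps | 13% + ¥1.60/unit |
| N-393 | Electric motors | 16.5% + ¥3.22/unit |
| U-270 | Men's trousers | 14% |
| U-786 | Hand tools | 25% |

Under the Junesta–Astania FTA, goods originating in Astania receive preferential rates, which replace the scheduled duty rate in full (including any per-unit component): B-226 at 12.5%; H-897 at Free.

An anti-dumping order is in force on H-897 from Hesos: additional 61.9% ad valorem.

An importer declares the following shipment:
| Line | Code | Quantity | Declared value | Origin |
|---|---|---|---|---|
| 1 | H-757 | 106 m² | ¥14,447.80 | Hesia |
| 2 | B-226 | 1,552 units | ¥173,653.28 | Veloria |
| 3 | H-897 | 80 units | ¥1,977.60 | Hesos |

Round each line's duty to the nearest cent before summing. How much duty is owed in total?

Line 1 (H-757, Hesia, 106 m², ¥14,447.80):
Base rate for H-757 is 23%.
Duty = ¥14,447.80 × 23% = ¥3,322.99.
Line 2 (B-226, Veloria, 1,552 units, ¥173,653.28):
Base rate for B-226 is 18.5% + ¥1.51/unit.
B-226 has an FTA preferential rate, but origin Veloria is not Astania; base rate stands.
Duty = ¥173,653.28 × 18.5% + 1,552 × ¥1.51 = ¥34,469.38.
Line 3 (H-897, Hesos, 80 units, ¥1,977.60):
Base rate for H-897 is 33%.
H-897 has an FTA preferential rate, but origin Hesos is not Astania; base rate stands.
Additional duty on H-897 from Hesos: +61.9%. Applied ad valorem rate: 33% + 61.9% = 94.9%.
Duty = ¥1,977.60 × 94.9% = ¥1,876.74.
Total = ¥3,322.99 + ¥34,469.38 + ¥1,876.74 = ¥39,669.11.

¥39,669.11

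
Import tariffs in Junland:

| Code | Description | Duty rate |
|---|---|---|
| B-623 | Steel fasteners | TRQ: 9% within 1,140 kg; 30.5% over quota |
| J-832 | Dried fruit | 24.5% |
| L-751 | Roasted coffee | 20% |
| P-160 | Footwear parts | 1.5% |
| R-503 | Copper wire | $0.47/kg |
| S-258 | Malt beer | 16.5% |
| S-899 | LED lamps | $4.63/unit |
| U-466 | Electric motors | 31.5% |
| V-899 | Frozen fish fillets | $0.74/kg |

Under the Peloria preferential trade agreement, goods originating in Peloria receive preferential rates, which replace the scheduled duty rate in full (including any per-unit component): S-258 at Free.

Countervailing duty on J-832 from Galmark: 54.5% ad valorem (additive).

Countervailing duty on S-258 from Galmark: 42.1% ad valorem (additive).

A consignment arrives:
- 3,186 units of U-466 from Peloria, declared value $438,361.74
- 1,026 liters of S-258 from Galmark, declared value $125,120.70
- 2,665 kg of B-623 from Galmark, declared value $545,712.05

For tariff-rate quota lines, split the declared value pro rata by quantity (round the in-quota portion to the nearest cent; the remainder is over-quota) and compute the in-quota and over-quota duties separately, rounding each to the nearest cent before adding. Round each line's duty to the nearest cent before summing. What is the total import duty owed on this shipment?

$327,657.73

Line 1 (U-466, Peloria, 3,186 units, $438,361.74):
Base rate for U-466 is 31.5%.
Origin Peloria is the FTA partner but U-466 is not on the preference list; base rate stands.
Duty = $438,361.74 × 31.5% = $138,083.95.
Line 2 (S-258, Galmark, 1,026 liters, $125,120.70):
Base rate for S-258 is 16.5%.
S-258 has an FTA preferential rate, but origin Galmark is not Peloria; base rate stands.
Additional duty on S-258 from Galmark: +42.1%. Applied ad valorem rate: 16.5% + 42.1% = 58.6%.
Duty = $125,120.70 × 58.6% = $73,320.73.
Line 3 (B-623, Galmark, 2,665 kg, $545,712.05):
Code B-623 is under a tariff-rate quota (threshold 1,140 kg). In-quota: 1,140 kg at 9%; over-quota: 1,525 kg at 30.5%.
Pro-rata value split: in-quota = $545,712.05 × 1,140/2,665 = $233,437.80; over-quota = $545,712.05 − $233,437.80 = $312,274.25.
In-quota duty = $233,437.80 × 9% = $21,009.40. Over-quota duty = $312,274.25 × 30.5% = $95,243.65.
Line duty = $21,009.40 + $95,243.65 = $116,253.05.
Total = $138,083.95 + $73,320.73 + $116,253.05 = $327,657.73.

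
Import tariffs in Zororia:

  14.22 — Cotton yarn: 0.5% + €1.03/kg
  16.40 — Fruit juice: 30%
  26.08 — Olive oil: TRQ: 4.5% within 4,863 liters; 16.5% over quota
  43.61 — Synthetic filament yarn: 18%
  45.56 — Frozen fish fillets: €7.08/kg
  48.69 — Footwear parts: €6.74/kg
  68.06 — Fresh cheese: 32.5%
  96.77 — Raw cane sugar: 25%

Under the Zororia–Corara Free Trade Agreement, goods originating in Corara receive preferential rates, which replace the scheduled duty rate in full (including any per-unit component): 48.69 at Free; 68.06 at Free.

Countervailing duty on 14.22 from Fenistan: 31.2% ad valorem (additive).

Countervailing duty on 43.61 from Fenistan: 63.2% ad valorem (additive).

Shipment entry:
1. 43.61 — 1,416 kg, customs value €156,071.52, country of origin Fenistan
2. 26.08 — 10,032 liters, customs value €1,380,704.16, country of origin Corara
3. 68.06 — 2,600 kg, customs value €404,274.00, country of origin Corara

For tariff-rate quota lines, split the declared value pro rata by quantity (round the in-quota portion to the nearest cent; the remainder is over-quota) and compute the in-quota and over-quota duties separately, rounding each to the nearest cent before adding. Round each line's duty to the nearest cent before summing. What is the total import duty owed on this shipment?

€274,230.89

Line 1 (43.61, Fenistan, 1,416 kg, €156,071.52):
Base rate for 43.61 is 18%.
Additional duty on 43.61 from Fenistan: +63.2%. Applied ad valorem rate: 18% + 63.2% = 81.2%.
Duty = €156,071.52 × 81.2% = €126,730.07.
Line 2 (26.08, Corara, 10,032 liters, €1,380,704.16):
Code 26.08 is under a tariff-rate quota (threshold 4,863 liters). In-quota: 4,863 liters at 4.5%; over-quota: 5,169 liters at 16.5%.
Pro-rata value split: in-quota = €1,380,704.16 × 4,863/10,032 = €669,294.69; over-quota = €1,380,704.16 − €669,294.69 = €711,409.47.
In-quota duty = €669,294.69 × 4.5% = €30,118.26. Over-quota duty = €711,409.47 × 16.5% = €117,382.56.
Line duty = €30,118.26 + €117,382.56 = €147,500.82.
Line 3 (68.06, Corara, 2,600 kg, €404,274.00):
Base rate for 68.06 is 32.5%.
Origin Corara qualifies under the Zororia–Corara agreement and 68.06 is covered: preferential rate Free applies instead.
Duty = €404,274.00 × 0% = €0.00.
Total = €126,730.07 + €147,500.82 + €0.00 = €274,230.89.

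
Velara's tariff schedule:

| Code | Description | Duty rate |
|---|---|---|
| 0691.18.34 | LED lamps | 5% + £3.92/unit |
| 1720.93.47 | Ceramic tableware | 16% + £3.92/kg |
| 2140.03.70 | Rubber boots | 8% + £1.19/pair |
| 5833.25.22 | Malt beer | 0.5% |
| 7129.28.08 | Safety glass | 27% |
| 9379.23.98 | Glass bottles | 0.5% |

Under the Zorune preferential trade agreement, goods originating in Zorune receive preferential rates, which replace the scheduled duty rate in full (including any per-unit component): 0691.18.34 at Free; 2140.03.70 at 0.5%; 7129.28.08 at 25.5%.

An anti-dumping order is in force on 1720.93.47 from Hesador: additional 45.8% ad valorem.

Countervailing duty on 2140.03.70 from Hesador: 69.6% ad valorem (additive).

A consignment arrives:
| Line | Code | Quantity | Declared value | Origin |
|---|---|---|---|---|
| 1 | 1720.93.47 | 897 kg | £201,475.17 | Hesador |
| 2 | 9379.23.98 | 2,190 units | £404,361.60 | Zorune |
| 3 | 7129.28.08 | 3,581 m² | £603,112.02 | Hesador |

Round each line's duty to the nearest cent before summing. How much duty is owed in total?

Line 1 (1720.93.47, Hesador, 897 kg, £201,475.17):
Base rate for 1720.93.47 is 16% + £3.92/kg.
Additional duty on 1720.93.47 from Hesador: +45.8%. Applied ad valorem rate: 16% + 45.8% = 61.8%.
Duty = £201,475.17 × 61.8% + 897 × £3.92 = £128,027.90.
Line 2 (9379.23.98, Zorune, 2,190 units, £404,361.60):
Base rate for 9379.23.98 is 0.5%.
Origin Zorune is the FTA partner but 9379.23.98 is not on the preference list; base rate stands.
Duty = £404,361.60 × 0.5% = £2,021.81.
Line 3 (7129.28.08, Hesador, 3,581 m², £603,112.02):
Base rate for 7129.28.08 is 27%.
7129.28.08 has an FTA preferential rate, but origin Hesador is not Zorune; base rate stands.
Duty = £603,112.02 × 27% = £162,840.25.
Total = £128,027.90 + £2,021.81 + £162,840.25 = £292,889.96.

£292,889.96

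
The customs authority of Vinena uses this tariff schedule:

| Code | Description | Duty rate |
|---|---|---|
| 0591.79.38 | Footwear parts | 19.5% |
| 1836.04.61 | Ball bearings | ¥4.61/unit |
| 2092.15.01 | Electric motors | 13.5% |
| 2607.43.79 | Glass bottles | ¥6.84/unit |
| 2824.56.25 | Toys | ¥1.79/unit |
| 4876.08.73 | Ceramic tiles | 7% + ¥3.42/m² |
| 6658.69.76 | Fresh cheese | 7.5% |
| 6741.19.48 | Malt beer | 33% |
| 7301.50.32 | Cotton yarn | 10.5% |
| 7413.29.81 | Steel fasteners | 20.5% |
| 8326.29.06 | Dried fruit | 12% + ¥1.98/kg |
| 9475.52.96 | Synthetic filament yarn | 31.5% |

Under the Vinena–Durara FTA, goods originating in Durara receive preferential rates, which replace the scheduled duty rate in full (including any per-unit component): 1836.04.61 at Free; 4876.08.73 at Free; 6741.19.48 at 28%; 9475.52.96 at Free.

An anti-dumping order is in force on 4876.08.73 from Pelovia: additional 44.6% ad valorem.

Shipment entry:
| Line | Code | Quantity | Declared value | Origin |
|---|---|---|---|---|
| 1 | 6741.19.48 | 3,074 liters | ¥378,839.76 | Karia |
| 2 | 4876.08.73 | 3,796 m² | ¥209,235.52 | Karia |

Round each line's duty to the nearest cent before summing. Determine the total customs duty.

¥152,645.93

Line 1 (6741.19.48, Karia, 3,074 liters, ¥378,839.76):
Base rate for 6741.19.48 is 33%.
6741.19.48 has an FTA preferential rate, but origin Karia is not Durara; base rate stands.
Duty = ¥378,839.76 × 33% = ¥125,017.12.
Line 2 (4876.08.73, Karia, 3,796 m², ¥209,235.52):
Base rate for 4876.08.73 is 7% + ¥3.42/m².
4876.08.73 has an FTA preferential rate, but origin Karia is not Durara; base rate stands.
The additional-duty order on 4876.08.73 targets Pelovia, not Karia; it does not apply.
Duty = ¥209,235.52 × 7% + 3,796 × ¥3.42 = ¥27,628.81.
Total = ¥125,017.12 + ¥27,628.81 = ¥152,645.93.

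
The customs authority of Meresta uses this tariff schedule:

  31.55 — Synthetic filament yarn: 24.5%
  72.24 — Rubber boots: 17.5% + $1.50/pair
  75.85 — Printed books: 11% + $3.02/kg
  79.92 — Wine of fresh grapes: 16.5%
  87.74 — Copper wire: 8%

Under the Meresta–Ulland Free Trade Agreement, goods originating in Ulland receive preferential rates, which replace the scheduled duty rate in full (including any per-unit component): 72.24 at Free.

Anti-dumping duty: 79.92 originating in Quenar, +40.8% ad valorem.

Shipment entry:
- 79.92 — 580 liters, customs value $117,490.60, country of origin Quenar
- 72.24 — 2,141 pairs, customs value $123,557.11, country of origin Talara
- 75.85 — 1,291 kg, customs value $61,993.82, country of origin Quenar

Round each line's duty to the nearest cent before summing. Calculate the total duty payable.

Line 1 (79.92, Quenar, 580 liters, $117,490.60):
Base rate for 79.92 is 16.5%.
Additional duty on 79.92 from Quenar: +40.8%. Applied ad valorem rate: 16.5% + 40.8% = 57.3%.
Duty = $117,490.60 × 57.3% = $67,322.11.
Line 2 (72.24, Talara, 2,141 pairs, $123,557.11):
Base rate for 72.24 is 17.5% + $1.50/pair.
72.24 has an FTA preferential rate, but origin Talara is not Ulland; base rate stands.
Duty = $123,557.11 × 17.5% + 2,141 × $1.50 = $24,833.99.
Line 3 (75.85, Quenar, 1,291 kg, $61,993.82):
Base rate for 75.85 is 11% + $3.02/kg.
Duty = $61,993.82 × 11% + 1,291 × $3.02 = $10,718.14.
Total = $67,322.11 + $24,833.99 + $10,718.14 = $102,874.24.

$102,874.24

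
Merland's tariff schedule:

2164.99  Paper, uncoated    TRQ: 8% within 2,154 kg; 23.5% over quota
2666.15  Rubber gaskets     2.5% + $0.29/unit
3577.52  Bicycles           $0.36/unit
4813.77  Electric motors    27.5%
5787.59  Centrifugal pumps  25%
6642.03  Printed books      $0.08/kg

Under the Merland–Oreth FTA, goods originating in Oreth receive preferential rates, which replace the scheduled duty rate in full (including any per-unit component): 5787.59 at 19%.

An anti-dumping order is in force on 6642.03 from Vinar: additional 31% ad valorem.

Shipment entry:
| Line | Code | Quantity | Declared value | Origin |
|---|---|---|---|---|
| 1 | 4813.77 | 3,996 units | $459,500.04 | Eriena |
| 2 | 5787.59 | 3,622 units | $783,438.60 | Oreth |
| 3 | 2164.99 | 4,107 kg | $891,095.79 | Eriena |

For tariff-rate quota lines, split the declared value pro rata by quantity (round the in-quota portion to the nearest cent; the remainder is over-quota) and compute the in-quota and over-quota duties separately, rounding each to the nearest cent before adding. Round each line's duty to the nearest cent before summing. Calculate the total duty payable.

Line 1 (4813.77, Eriena, 3,996 units, $459,500.04):
Base rate for 4813.77 is 27.5%.
Duty = $459,500.04 × 27.5% = $126,362.51.
Line 2 (5787.59, Oreth, 3,622 units, $783,438.60):
Base rate for 5787.59 is 25%.
Origin Oreth qualifies under the Merland–Oreth agreement and 5787.59 is covered: preferential rate 19% applies instead.
Duty = $783,438.60 × 19% = $148,853.33.
Line 3 (2164.99, Eriena, 4,107 kg, $891,095.79):
Code 2164.99 is under a tariff-rate quota (threshold 2,154 kg). In-quota: 2,154 kg at 8%; over-quota: 1,953 kg at 23.5%.
Pro-rata value split: in-quota = $891,095.79 × 2,154/4,107 = $467,353.38; over-quota = $891,095.79 − $467,353.38 = $423,742.41.
In-quota duty = $467,353.38 × 8% = $37,388.27. Over-quota duty = $423,742.41 × 23.5% = $99,579.47.
Line duty = $37,388.27 + $99,579.47 = $136,967.74.
Total = $126,362.51 + $148,853.33 + $136,967.74 = $412,183.58.

$412,183.58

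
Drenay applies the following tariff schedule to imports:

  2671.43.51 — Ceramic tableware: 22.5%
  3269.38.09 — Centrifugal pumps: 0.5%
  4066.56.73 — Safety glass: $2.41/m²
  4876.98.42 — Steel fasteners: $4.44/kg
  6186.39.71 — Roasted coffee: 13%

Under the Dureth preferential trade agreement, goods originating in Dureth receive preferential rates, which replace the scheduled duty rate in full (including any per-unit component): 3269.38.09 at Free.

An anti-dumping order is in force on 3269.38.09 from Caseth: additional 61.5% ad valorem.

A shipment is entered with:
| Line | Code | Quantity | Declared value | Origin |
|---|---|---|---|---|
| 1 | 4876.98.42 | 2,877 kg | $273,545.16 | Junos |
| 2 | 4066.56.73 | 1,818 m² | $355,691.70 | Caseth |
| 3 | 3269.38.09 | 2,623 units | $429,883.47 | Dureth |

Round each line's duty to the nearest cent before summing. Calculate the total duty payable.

Line 1 (4876.98.42, Junos, 2,877 kg, $273,545.16):
Base rate for 4876.98.42 is $4.44/kg.
Duty = 2,877 × $4.44 = $12,773.88.
Line 2 (4066.56.73, Caseth, 1,818 m², $355,691.70):
Base rate for 4066.56.73 is $2.41/m².
Duty = 1,818 × $2.41 = $4,381.38.
Line 3 (3269.38.09, Dureth, 2,623 units, $429,883.47):
Base rate for 3269.38.09 is 0.5%.
Origin Dureth qualifies under the Drenay–Dureth agreement and 3269.38.09 is covered: preferential rate Free applies instead.
The additional-duty order on 3269.38.09 targets Caseth, not Dureth; it does not apply.
Duty = $429,883.47 × 0% = $0.00.
Total = $12,773.88 + $4,381.38 + $0.00 = $17,155.26.

$17,155.26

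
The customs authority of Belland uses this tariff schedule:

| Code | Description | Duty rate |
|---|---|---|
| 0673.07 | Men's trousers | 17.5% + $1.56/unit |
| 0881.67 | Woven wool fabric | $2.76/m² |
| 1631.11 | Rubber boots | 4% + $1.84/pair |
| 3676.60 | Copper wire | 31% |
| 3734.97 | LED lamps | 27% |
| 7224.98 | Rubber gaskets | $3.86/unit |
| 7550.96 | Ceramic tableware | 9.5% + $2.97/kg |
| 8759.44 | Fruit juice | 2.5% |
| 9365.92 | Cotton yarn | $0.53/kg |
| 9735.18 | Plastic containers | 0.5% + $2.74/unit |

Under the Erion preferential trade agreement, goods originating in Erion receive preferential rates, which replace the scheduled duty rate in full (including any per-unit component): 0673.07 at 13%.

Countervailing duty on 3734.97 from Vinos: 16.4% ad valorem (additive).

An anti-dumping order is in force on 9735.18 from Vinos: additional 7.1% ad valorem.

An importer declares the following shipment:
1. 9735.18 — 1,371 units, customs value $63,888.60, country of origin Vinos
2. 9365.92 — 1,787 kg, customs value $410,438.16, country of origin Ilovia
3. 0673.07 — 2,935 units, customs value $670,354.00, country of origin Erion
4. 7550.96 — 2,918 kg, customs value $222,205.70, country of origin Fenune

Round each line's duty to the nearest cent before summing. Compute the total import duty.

Line 1 (9735.18, Vinos, 1,371 units, $63,888.60):
Base rate for 9735.18 is 0.5% + $2.74/unit.
Additional duty on 9735.18 from Vinos: +7.1%. Applied ad valorem rate: 0.5% + 7.1% = 7.6%.
Duty = $63,888.60 × 7.6% + 1,371 × $2.74 = $8,612.07.
Line 2 (9365.92, Ilovia, 1,787 kg, $410,438.16):
Base rate for 9365.92 is $0.53/kg.
Duty = 1,787 × $0.53 = $947.11.
Line 3 (0673.07, Erion, 2,935 units, $670,354.00):
Base rate for 0673.07 is 17.5% + $1.56/unit.
Origin Erion qualifies under the Belland–Erion agreement and 0673.07 is covered: preferential rate 13% applies instead.
Duty = $670,354.00 × 13% = $87,146.02.
Line 4 (7550.96, Fenune, 2,918 kg, $222,205.70):
Base rate for 7550.96 is 9.5% + $2.97/kg.
Duty = $222,205.70 × 9.5% + 2,918 × $2.97 = $29,776.00.
Total = $8,612.07 + $947.11 + $87,146.02 + $29,776.00 = $126,481.20.

$126,481.20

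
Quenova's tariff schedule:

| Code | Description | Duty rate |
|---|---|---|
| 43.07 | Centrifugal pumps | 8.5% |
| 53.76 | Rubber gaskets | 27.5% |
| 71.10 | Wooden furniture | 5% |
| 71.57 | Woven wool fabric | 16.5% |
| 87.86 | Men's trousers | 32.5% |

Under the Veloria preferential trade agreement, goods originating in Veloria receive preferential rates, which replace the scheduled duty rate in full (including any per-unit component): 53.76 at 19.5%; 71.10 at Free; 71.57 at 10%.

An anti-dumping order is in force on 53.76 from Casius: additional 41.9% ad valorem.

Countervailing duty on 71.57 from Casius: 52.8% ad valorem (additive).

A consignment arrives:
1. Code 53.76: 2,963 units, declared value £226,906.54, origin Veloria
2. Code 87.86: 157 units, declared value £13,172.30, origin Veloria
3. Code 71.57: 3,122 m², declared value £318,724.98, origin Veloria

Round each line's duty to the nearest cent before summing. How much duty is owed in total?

Line 1 (53.76, Veloria, 2,963 units, £226,906.54):
Base rate for 53.76 is 27.5%.
Origin Veloria qualifies under the Quenova–Veloria agreement and 53.76 is covered: preferential rate 19.5% applies instead.
The additional-duty order on 53.76 targets Casius, not Veloria; it does not apply.
Duty = £226,906.54 × 19.5% = £44,246.78.
Line 2 (87.86, Veloria, 157 units, £13,172.30):
Base rate for 87.86 is 32.5%.
Origin Veloria is the FTA partner but 87.86 is not on the preference list; base rate stands.
Duty = £13,172.30 × 32.5% = £4,281.00.
Line 3 (71.57, Veloria, 3,122 m², £318,724.98):
Base rate for 71.57 is 16.5%.
Origin Veloria qualifies under the Quenova–Veloria agreement and 71.57 is covered: preferential rate 10% applies instead.
The additional-duty order on 71.57 targets Casius, not Veloria; it does not apply.
Duty = £318,724.98 × 10% = £31,872.50.
Total = £44,246.78 + £4,281.00 + £31,872.50 = £80,400.28.

£80,400.28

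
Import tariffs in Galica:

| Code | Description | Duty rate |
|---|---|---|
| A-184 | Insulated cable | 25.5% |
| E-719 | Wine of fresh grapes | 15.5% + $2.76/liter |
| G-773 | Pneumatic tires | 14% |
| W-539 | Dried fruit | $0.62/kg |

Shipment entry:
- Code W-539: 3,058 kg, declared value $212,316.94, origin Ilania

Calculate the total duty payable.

Line 1 (W-539, Ilania, 3,058 kg, $212,316.94):
Base rate for W-539 is $0.62/kg.
Duty = 3,058 × $0.62 = $1,895.96.

$1,895.96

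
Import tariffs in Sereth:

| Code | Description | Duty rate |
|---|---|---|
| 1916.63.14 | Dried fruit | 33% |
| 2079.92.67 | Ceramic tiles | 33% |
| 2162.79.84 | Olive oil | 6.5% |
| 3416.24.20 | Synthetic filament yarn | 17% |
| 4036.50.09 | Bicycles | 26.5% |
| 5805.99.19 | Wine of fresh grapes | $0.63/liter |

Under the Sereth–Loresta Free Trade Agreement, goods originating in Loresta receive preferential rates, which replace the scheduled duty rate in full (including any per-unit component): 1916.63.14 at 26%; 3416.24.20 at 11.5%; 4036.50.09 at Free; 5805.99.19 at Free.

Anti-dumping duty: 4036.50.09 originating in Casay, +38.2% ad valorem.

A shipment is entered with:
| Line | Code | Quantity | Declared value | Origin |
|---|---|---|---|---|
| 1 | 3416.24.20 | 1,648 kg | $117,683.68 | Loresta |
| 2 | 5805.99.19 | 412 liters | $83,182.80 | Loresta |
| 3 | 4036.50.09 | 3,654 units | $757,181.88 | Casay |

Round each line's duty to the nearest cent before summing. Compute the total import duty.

$503,430.30

Line 1 (3416.24.20, Loresta, 1,648 kg, $117,683.68):
Base rate for 3416.24.20 is 17%.
Origin Loresta qualifies under the Sereth–Loresta agreement and 3416.24.20 is covered: preferential rate 11.5% applies instead.
Duty = $117,683.68 × 11.5% = $13,533.62.
Line 2 (5805.99.19, Loresta, 412 liters, $83,182.80):
Base rate for 5805.99.19 is $0.63/liter.
Origin Loresta qualifies under the Sereth–Loresta agreement and 5805.99.19 is covered: preferential rate Free applies instead.
Duty = $83,182.80 × 0% = $0.00.
Line 3 (4036.50.09, Casay, 3,654 units, $757,181.88):
Base rate for 4036.50.09 is 26.5%.
4036.50.09 has an FTA preferential rate, but origin Casay is not Loresta; base rate stands.
Additional duty on 4036.50.09 from Casay: +38.2%. Applied ad valorem rate: 26.5% + 38.2% = 64.7%.
Duty = $757,181.88 × 64.7% = $489,896.68.
Total = $13,533.62 + $0.00 + $489,896.68 = $503,430.30.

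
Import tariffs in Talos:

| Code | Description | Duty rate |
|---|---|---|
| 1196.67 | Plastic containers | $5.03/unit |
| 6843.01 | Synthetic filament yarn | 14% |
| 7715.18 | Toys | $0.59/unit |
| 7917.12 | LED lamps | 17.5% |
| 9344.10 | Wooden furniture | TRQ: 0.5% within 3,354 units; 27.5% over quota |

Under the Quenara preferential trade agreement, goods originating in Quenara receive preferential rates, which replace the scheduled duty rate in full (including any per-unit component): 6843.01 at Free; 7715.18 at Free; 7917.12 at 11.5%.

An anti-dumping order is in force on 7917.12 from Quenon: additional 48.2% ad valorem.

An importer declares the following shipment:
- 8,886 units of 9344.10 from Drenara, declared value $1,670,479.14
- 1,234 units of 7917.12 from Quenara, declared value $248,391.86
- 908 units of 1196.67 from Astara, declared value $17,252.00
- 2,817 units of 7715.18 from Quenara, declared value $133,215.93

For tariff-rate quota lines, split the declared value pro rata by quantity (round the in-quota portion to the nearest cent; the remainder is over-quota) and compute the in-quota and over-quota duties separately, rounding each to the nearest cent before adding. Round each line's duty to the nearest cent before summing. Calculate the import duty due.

$322,274.08

Line 1 (9344.10, Drenara, 8,886 units, $1,670,479.14):
Code 9344.10 is under a tariff-rate quota (threshold 3,354 units). In-quota: 3,354 units at 0.5%; over-quota: 5,532 units at 27.5%.
Pro-rata value split: in-quota = $1,670,479.14 × 3,354/8,886 = $630,518.46; over-quota = $1,670,479.14 − $630,518.46 = $1,039,960.68.
In-quota duty = $630,518.46 × 0.5% = $3,152.59. Over-quota duty = $1,039,960.68 × 27.5% = $285,989.19.
Line duty = $3,152.59 + $285,989.19 = $289,141.78.
Line 2 (7917.12, Quenara, 1,234 units, $248,391.86):
Base rate for 7917.12 is 17.5%.
Origin Quenara qualifies under the Talos–Quenara agreement and 7917.12 is covered: preferential rate 11.5% applies instead.
The additional-duty order on 7917.12 targets Quenon, not Quenara; it does not apply.
Duty = $248,391.86 × 11.5% = $28,565.06.
Line 3 (1196.67, Astara, 908 units, $17,252.00):
Base rate for 1196.67 is $5.03/unit.
Duty = 908 × $5.03 = $4,567.24.
Line 4 (7715.18, Quenara, 2,817 units, $133,215.93):
Base rate for 7715.18 is $0.59/unit.
Origin Quenara qualifies under the Talos–Quenara agreement and 7715.18 is covered: preferential rate Free applies instead.
Duty = $133,215.93 × 0% = $0.00.
Total = $289,141.78 + $28,565.06 + $4,567.24 + $0.00 = $322,274.08.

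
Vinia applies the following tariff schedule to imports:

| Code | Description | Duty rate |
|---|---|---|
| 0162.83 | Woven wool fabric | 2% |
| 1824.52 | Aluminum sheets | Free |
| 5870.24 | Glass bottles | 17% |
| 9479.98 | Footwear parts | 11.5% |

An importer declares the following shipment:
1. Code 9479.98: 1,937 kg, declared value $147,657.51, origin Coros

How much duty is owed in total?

$16,980.61

Line 1 (9479.98, Coros, 1,937 kg, $147,657.51):
Base rate for 9479.98 is 11.5%.
Duty = $147,657.51 × 11.5% = $16,980.61.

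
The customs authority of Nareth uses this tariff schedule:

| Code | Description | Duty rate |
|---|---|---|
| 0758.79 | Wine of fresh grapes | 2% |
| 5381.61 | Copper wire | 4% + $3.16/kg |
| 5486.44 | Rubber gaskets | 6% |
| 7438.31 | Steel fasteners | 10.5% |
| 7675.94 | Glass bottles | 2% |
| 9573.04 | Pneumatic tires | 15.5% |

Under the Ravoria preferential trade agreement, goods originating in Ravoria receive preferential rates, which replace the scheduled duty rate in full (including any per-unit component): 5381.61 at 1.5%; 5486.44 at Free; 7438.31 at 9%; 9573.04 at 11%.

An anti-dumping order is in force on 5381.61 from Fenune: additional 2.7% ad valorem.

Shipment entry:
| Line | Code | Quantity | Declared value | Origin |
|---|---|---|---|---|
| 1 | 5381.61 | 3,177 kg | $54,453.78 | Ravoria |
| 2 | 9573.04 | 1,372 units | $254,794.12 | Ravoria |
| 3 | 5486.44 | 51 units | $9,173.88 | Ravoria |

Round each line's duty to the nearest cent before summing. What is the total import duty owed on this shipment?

$28,844.16

Line 1 (5381.61, Ravoria, 3,177 kg, $54,453.78):
Base rate for 5381.61 is 4% + $3.16/kg.
Origin Ravoria qualifies under the Nareth–Ravoria agreement and 5381.61 is covered: preferential rate 1.5% applies instead.
The additional-duty order on 5381.61 targets Fenune, not Ravoria; it does not apply.
Duty = $54,453.78 × 1.5% = $816.81.
Line 2 (9573.04, Ravoria, 1,372 units, $254,794.12):
Base rate for 9573.04 is 15.5%.
Origin Ravoria qualifies under the Nareth–Ravoria agreement and 9573.04 is covered: preferential rate 11% applies instead.
Duty = $254,794.12 × 11% = $28,027.35.
Line 3 (5486.44, Ravoria, 51 units, $9,173.88):
Base rate for 5486.44 is 6%.
Origin Ravoria qualifies under the Nareth–Ravoria agreement and 5486.44 is covered: preferential rate Free applies instead.
Duty = $9,173.88 × 0% = $0.00.
Total = $816.81 + $28,027.35 + $0.00 = $28,844.16.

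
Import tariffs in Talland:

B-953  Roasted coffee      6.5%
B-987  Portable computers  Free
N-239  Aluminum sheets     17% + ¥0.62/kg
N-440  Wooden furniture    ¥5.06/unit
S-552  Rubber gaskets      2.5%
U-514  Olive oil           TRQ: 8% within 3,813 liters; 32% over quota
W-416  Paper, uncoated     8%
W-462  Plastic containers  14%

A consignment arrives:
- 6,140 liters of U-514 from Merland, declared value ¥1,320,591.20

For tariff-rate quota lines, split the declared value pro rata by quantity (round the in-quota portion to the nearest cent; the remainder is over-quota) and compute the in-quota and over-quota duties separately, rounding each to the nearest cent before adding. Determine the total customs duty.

Line 1 (U-514, Merland, 6,140 liters, ¥1,320,591.20):
Code U-514 is under a tariff-rate quota (threshold 3,813 liters). In-quota: 3,813 liters at 8%; over-quota: 2,327 liters at 32%.
Pro-rata value split: in-quota = ¥1,320,591.20 × 3,813/6,140 = ¥820,100.04; over-quota = ¥1,320,591.20 − ¥820,100.04 = ¥500,491.16.
In-quota duty = ¥820,100.04 × 8% = ¥65,608.00. Over-quota duty = ¥500,491.16 × 32% = ¥160,157.17.
Line duty = ¥65,608.00 + ¥160,157.17 = ¥225,765.17.

¥225,765.17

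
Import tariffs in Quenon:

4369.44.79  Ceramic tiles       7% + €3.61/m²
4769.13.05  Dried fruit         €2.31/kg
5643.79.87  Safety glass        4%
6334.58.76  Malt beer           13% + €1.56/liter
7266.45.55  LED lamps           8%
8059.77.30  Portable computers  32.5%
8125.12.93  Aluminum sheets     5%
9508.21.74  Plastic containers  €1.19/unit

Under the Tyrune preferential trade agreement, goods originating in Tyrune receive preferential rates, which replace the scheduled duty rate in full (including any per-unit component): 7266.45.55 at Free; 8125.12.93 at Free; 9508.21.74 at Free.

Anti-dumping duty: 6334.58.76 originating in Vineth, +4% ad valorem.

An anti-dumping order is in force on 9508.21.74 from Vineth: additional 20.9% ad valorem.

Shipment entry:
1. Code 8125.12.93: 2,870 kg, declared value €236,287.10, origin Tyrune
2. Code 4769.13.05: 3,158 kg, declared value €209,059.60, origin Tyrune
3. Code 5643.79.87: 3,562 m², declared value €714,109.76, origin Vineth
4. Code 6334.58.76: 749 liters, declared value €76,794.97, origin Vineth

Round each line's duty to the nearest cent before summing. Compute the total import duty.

Line 1 (8125.12.93, Tyrune, 2,870 kg, €236,287.10):
Base rate for 8125.12.93 is 5%.
Origin Tyrune qualifies under the Quenon–Tyrune agreement and 8125.12.93 is covered: preferential rate Free applies instead.
Duty = €236,287.10 × 0% = €0.00.
Line 2 (4769.13.05, Tyrune, 3,158 kg, €209,059.60):
Base rate for 4769.13.05 is €2.31/kg.
Origin Tyrune is the FTA partner but 4769.13.05 is not on the preference list; base rate stands.
Duty = 3,158 × €2.31 = €7,294.98.
Line 3 (5643.79.87, Vineth, 3,562 m², €714,109.76):
Base rate for 5643.79.87 is 4%.
Duty = €714,109.76 × 4% = €28,564.39.
Line 4 (6334.58.76, Vineth, 749 liters, €76,794.97):
Base rate for 6334.58.76 is 13% + €1.56/liter.
Additional duty on 6334.58.76 from Vineth: +4%. Applied ad valorem rate: 13% + 4% = 17%.
Duty = €76,794.97 × 17% + 749 × €1.56 = €14,223.58.
Total = €0.00 + €7,294.98 + €28,564.39 + €14,223.58 = €50,082.95.

€50,082.95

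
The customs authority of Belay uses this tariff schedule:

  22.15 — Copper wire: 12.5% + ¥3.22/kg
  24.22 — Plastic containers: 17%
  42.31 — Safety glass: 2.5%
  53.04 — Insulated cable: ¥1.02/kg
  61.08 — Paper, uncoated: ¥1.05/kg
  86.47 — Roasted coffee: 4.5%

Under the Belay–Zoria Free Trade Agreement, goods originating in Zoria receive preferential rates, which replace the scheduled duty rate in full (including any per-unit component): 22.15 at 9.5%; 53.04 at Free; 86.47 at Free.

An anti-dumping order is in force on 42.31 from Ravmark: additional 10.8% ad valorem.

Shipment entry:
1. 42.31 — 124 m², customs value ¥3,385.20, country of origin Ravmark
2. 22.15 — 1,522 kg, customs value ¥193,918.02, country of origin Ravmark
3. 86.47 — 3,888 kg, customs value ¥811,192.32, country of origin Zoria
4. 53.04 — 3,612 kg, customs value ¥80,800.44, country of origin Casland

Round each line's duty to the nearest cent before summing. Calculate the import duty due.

¥33,275.06

Line 1 (42.31, Ravmark, 124 m², ¥3,385.20):
Base rate for 42.31 is 2.5%.
Additional duty on 42.31 from Ravmark: +10.8%. Applied ad valorem rate: 2.5% + 10.8% = 13.3%.
Duty = ¥3,385.20 × 13.3% = ¥450.23.
Line 2 (22.15, Ravmark, 1,522 kg, ¥193,918.02):
Base rate for 22.15 is 12.5% + ¥3.22/kg.
22.15 has an FTA preferential rate, but origin Ravmark is not Zoria; base rate stands.
Duty = ¥193,918.02 × 12.5% + 1,522 × ¥3.22 = ¥29,140.59.
Line 3 (86.47, Zoria, 3,888 kg, ¥811,192.32):
Base rate for 86.47 is 4.5%.
Origin Zoria qualifies under the Belay–Zoria agreement and 86.47 is covered: preferential rate Free applies instead.
Duty = ¥811,192.32 × 0% = ¥0.00.
Line 4 (53.04, Casland, 3,612 kg, ¥80,800.44):
Base rate for 53.04 is ¥1.02/kg.
53.04 has an FTA preferential rate, but origin Casland is not Zoria; base rate stands.
Duty = 3,612 × ¥1.02 = ¥3,684.24.
Total = ¥450.23 + ¥29,140.59 + ¥0.00 + ¥3,684.24 = ¥33,275.06.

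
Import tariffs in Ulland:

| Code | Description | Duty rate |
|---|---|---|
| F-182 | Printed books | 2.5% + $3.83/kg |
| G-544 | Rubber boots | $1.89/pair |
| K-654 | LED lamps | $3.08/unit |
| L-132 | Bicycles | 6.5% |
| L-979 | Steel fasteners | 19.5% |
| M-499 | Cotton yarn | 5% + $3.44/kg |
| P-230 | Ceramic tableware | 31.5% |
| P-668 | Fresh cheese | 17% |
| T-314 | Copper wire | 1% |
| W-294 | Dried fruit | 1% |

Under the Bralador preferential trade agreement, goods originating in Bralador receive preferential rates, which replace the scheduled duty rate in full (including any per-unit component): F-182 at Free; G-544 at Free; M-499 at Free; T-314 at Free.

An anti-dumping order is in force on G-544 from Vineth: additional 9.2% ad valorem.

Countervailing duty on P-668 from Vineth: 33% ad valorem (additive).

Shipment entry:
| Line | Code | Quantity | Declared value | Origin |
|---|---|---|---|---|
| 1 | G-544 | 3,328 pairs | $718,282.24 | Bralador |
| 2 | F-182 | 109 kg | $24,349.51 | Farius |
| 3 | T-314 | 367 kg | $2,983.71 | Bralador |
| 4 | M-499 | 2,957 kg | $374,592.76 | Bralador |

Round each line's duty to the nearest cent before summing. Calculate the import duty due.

$1,026.21

Line 1 (G-544, Bralador, 3,328 pairs, $718,282.24):
Base rate for G-544 is $1.89/pair.
Origin Bralador qualifies under the Ulland–Bralador agreement and G-544 is covered: preferential rate Free applies instead.
The additional-duty order on G-544 targets Vineth, not Bralador; it does not apply.
Duty = $718,282.24 × 0% = $0.00.
Line 2 (F-182, Farius, 109 kg, $24,349.51):
Base rate for F-182 is 2.5% + $3.83/kg.
F-182 has an FTA preferential rate, but origin Farius is not Bralador; base rate stands.
Duty = $24,349.51 × 2.5% + 109 × $3.83 = $1,026.21.
Line 3 (T-314, Bralador, 367 kg, $2,983.71):
Base rate for T-314 is 1%.
Origin Bralador qualifies under the Ulland–Bralador agreement and T-314 is covered: preferential rate Free applies instead.
Duty = $2,983.71 × 0% = $0.00.
Line 4 (M-499, Bralador, 2,957 kg, $374,592.76):
Base rate for M-499 is 5% + $3.44/kg.
Origin Bralador qualifies under the Ulland–Bralador agreement and M-499 is covered: preferential rate Free applies instead.
Duty = $374,592.76 × 0% = $0.00.
Total = $0.00 + $1,026.21 + $0.00 + $0.00 = $1,026.21.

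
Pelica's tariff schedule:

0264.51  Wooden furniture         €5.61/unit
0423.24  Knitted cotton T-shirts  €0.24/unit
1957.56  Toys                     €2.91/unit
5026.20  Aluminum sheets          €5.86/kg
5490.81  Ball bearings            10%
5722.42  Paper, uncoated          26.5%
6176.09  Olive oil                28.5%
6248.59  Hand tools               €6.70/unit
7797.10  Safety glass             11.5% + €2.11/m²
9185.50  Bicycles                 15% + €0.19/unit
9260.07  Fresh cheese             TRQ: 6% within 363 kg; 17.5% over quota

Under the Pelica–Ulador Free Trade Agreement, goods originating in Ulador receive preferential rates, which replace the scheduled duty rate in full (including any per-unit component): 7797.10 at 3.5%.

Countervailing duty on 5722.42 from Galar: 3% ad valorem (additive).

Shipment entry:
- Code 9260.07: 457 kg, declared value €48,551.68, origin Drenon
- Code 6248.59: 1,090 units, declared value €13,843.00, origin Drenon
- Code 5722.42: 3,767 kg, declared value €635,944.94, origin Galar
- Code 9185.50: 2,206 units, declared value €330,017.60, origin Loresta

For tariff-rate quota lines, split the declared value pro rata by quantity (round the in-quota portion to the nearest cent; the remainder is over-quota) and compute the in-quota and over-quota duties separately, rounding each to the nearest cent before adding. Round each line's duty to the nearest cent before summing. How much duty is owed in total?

Line 1 (9260.07, Drenon, 457 kg, €48,551.68):
Code 9260.07 is under a tariff-rate quota (threshold 363 kg). In-quota: 363 kg at 6%; over-quota: 94 kg at 17.5%.
Pro-rata value split: in-quota = €48,551.68 × 363/457 = €38,565.12; over-quota = €48,551.68 − €38,565.12 = €9,986.56.
In-quota duty = €38,565.12 × 6% = €2,313.91. Over-quota duty = €9,986.56 × 17.5% = €1,747.65.
Line duty = €2,313.91 + €1,747.65 = €4,061.56.
Line 2 (6248.59, Drenon, 1,090 units, €13,843.00):
Base rate for 6248.59 is €6.70/unit.
Duty = 1,090 × €6.70 = €7,303.00.
Line 3 (5722.42, Galar, 3,767 kg, €635,944.94):
Base rate for 5722.42 is 26.5%.
Additional duty on 5722.42 from Galar: +3%. Applied ad valorem rate: 26.5% + 3% = 29.5%.
Duty = €635,944.94 × 29.5% = €187,603.76.
Line 4 (9185.50, Loresta, 2,206 units, €330,017.60):
Base rate for 9185.50 is 15% + €0.19/unit.
Duty = €330,017.60 × 15% + 2,206 × €0.19 = €49,921.78.
Total = €4,061.56 + €7,303.00 + €187,603.76 + €49,921.78 = €248,890.10.

€248,890.10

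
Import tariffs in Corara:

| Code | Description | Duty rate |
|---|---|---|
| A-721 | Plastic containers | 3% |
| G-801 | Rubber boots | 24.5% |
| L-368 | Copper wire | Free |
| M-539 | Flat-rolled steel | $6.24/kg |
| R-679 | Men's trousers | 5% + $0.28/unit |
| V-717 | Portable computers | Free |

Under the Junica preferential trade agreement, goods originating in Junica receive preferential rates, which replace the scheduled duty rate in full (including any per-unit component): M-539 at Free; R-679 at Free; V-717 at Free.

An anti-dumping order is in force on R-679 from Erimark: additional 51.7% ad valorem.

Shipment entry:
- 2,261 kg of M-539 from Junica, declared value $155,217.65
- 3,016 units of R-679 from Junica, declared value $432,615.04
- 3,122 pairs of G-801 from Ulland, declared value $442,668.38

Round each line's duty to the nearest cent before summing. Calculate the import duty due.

Line 1 (M-539, Junica, 2,261 kg, $155,217.65):
Base rate for M-539 is $6.24/kg.
Origin Junica qualifies under the Corara–Junica agreement and M-539 is covered: preferential rate Free applies instead.
Duty = $155,217.65 × 0% = $0.00.
Line 2 (R-679, Junica, 3,016 units, $432,615.04):
Base rate for R-679 is 5% + $0.28/unit.
Origin Junica qualifies under the Corara–Junica agreement and R-679 is covered: preferential rate Free applies instead.
The additional-duty order on R-679 targets Erimark, not Junica; it does not apply.
Duty = $432,615.04 × 0% = $0.00.
Line 3 (G-801, Ulland, 3,122 pairs, $442,668.38):
Base rate for G-801 is 24.5%.
Duty = $442,668.38 × 24.5% = $108,453.75.
Total = $0.00 + $0.00 + $108,453.75 = $108,453.75.

$108,453.75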